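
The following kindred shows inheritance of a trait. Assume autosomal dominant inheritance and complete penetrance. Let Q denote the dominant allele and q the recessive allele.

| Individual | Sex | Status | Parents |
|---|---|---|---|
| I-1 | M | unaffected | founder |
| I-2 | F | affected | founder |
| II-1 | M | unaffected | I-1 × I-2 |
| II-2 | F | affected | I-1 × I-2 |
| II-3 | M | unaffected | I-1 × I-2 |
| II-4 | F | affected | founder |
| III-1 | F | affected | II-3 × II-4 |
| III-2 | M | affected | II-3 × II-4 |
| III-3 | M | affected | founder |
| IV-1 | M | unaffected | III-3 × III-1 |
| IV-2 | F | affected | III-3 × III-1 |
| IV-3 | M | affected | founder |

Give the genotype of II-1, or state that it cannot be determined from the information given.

qq

II-1 is unaffected, so II-1 is qq.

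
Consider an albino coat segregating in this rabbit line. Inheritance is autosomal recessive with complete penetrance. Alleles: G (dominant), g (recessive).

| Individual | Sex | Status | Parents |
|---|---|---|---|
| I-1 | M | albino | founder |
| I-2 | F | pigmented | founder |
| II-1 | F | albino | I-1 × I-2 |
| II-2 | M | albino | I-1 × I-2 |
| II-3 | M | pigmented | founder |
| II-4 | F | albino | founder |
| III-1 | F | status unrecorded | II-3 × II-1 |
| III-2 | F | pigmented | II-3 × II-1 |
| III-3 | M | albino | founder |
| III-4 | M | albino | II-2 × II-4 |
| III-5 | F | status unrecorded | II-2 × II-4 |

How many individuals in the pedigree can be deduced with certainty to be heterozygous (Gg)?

Obligate heterozygotes: I-2 is pigmented so carries G and passed g to II-1 (gg), so I-2 is Gg; III-2 is pigmented so carries G and received g from II-1 (gg), so III-2 is Gg.
Every other individual is either homozygous by phenotype or has at least one consistent homozygous assignment, so the count is 2.

2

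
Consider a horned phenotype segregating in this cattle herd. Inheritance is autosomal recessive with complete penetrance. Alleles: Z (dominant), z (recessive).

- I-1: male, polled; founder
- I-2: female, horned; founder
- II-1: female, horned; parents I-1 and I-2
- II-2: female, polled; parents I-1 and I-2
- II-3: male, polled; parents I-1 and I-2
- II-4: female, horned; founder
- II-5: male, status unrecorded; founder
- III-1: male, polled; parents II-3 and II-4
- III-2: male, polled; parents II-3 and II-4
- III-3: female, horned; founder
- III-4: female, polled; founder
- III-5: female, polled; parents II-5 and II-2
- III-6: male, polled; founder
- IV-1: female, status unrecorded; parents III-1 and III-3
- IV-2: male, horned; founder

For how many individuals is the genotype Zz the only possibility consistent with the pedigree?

Obligate heterozygotes: I-1 is polled so carries Z and passed z to II-1 (zz), so I-1 is Zz; II-2 is polled so carries Z and received z from I-2 (zz), so II-2 is Zz; II-3 is polled so carries Z and received z from I-2 (zz), so II-3 is Zz; III-1 is polled so carries Z and received z from II-4 (zz), so III-1 is Zz; III-2 is polled so carries Z and received z from II-4 (zz), so III-2 is Zz.
Every other individual is either homozygous by phenotype or has at least one consistent homozygous assignment, so the count is 5.

5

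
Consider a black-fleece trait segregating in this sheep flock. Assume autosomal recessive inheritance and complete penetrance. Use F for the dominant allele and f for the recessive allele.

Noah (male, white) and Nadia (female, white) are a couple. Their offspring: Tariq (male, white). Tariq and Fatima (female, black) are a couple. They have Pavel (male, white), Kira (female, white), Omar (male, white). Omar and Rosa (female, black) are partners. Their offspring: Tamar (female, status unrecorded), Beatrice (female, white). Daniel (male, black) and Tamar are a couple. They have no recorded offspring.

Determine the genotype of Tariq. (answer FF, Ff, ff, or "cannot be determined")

cannot be determined

Tariq's phenotype allows FF or Ff, and no parent or child forces a single allele at both positions; consistent genotype assignments exist with Tariq as FF or Ff.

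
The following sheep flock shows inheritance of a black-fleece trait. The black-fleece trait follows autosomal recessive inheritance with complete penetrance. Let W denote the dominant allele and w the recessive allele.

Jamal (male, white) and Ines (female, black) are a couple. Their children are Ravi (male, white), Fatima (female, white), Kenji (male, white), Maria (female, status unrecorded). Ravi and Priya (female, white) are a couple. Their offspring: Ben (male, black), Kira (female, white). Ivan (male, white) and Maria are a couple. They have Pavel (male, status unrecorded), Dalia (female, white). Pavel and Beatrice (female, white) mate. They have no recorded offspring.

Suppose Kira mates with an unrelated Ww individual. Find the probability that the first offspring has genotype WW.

1/3

Ravi is white so carries W and received w from Ines (ww), so Ravi is Ww.
Priya is white so carries W and passed w to Ben (ww), so Priya is Ww.
Kira is a white offspring of Ravi (Ww) × Priya (Ww), whose cross gives 1/4 WW : 1/2 Ww : 1/4 ww; conditioning on being white, Kira is WW with probability 1/3, Ww with probability 2/3.
Summing over parental genotype combinations, P(offspring has genotype WW) = 1/3·1/2 + 2/3·1/4 = 1/3.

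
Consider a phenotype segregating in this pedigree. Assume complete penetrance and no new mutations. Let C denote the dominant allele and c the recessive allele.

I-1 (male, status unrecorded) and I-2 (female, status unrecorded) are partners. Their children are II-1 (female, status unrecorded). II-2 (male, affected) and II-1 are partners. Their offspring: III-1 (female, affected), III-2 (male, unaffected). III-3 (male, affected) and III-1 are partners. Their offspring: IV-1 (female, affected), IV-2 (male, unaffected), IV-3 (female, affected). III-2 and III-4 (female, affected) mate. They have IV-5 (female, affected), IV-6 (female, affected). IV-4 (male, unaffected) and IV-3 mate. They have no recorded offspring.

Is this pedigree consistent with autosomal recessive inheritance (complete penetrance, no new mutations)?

No

Under autosomal recessive, IV-2 (unaffected, male) cannot arise from III-3 (affected) × III-1 (affected).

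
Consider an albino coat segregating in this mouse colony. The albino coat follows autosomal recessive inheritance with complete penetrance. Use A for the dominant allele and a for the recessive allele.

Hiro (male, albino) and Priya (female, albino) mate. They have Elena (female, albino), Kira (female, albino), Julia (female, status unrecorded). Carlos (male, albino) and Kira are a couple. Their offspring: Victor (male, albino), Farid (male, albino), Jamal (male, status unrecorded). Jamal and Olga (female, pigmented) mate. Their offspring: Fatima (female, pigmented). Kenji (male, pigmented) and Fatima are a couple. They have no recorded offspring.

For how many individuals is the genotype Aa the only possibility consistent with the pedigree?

Obligate heterozygotes: Fatima is pigmented so carries A and received a from Jamal (aa), so Fatima is Aa.
Every other individual is either homozygous by phenotype or has at least one consistent homozygous assignment, so the count is 1.

1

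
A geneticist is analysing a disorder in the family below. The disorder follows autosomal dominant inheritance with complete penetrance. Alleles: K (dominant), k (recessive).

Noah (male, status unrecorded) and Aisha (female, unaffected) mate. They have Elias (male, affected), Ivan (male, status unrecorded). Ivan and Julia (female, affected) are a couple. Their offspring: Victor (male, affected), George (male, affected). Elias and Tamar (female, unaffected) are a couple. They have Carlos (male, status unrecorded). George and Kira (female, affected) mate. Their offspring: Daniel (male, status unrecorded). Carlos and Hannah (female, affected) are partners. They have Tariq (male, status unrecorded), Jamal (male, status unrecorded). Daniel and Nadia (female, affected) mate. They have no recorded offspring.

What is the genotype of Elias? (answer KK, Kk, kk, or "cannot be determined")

Kk

From phenotype alone, Elias is KK or Kk.
Elias is affected so carries K and received k from Aisha (kk), so Elias is Kk.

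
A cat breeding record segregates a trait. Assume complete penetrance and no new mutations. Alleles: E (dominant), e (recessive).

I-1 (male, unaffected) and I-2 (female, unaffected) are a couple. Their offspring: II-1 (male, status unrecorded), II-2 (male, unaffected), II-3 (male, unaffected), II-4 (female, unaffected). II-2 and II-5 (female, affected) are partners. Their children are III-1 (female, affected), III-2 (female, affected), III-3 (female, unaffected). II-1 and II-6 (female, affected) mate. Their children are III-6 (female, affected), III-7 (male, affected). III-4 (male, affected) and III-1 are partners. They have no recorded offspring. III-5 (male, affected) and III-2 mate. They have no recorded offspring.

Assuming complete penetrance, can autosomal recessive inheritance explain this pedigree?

Yes

A consistent assignment under autosomal recessive exists: I-1 EE, I-2 Ee, II-1 Ee, II-2 Ee, II-3 EE, II-4 EE, II-5 ee, II-6 ee, III-1 ee, III-2 ee, III-3 Ee, III-4 ee, III-5 ee, III-6 ee, III-7 ee.
In this assignment every recorded phenotype matches its genotype and every non-founder's genotype is obtainable from its parents' genotypes, so the pedigree is consistent.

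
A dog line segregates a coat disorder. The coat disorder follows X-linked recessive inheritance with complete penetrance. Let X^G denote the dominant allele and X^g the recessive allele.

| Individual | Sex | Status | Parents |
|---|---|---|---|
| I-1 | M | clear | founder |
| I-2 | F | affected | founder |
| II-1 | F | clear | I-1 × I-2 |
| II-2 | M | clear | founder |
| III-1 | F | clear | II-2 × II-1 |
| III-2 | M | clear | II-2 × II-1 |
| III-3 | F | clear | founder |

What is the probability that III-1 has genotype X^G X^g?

II-2 is clear, so II-2 is X^G Y.
II-1 is clear so carries G and received g from I-2 (X^g X^g), so II-1 is X^G X^g.
Their cross gives offspring ratios 1/2 X^G X^G : 1/2 X^G X^g. Conditioning on III-1 being clear, P(X^G X^g) = 1/2 / 1 = 1/2.

1/2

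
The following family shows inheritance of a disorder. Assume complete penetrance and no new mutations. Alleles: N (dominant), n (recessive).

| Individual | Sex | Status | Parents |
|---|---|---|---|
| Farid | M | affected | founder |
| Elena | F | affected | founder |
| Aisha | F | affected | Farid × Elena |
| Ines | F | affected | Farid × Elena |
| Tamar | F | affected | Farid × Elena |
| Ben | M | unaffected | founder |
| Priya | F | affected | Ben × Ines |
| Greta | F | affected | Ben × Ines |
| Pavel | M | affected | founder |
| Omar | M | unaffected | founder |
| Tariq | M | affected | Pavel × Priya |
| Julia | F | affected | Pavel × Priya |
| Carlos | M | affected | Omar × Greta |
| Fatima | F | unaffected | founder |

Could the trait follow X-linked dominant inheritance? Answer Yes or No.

Yes

A consistent assignment under X-linked dominant exists: Farid X^N Y, Elena X^N X^N, Aisha X^N X^N, Ines X^N X^N, Tamar X^N X^N, Ben X^n Y, Priya X^N X^n, Greta X^N X^n, Pavel X^N Y, Omar X^n Y, Tariq X^N Y, Julia X^N X^N, Carlos X^N Y, Fatima X^n X^n.
In this assignment every recorded phenotype matches its genotype and every non-founder's genotype is obtainable from its parents' genotypes, so the pedigree is consistent.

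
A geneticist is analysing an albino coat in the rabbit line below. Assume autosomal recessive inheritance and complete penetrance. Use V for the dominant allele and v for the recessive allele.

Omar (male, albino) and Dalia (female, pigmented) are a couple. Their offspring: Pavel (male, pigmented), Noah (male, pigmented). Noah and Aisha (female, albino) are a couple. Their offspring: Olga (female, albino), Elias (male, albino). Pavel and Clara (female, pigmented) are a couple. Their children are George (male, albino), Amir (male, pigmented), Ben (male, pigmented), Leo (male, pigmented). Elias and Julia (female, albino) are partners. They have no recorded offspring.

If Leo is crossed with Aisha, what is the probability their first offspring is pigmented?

2/3

Pavel is pigmented so carries V and received v from Omar (vv), so Pavel is Vv.
Clara is pigmented so carries V and passed v to George (vv), so Clara is Vv.
Leo is a pigmented offspring of Pavel (Vv) × Clara (Vv), whose cross gives 1/4 VV : 1/2 Vv : 1/4 vv; conditioning on being pigmented, Leo is VV with probability 1/3, Vv with probability 2/3.
Aisha is albino, so Aisha is vv.
Summing over parental genotype combinations, P(offspring is pigmented) = 1/3·1 + 2/3·1/2 = 2/3.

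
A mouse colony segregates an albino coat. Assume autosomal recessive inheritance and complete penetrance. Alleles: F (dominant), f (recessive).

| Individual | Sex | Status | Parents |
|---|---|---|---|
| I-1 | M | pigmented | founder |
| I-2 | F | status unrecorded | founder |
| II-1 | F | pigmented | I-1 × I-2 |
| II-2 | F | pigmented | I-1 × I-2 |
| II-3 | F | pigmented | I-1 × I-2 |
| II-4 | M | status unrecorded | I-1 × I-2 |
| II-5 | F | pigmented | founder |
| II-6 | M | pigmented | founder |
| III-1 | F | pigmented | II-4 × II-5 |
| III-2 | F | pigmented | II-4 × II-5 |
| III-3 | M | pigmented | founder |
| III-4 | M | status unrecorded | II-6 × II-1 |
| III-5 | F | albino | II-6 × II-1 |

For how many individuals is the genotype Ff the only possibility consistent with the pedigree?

Obligate heterozygotes: II-1 is pigmented so carries F and passed f to III-5 (ff), so II-1 is Ff; II-6 is pigmented so carries F and passed f to III-5 (ff), so II-6 is Ff.
Every other individual is either homozygous by phenotype or has at least one consistent homozygous assignment, so the count is 2.

2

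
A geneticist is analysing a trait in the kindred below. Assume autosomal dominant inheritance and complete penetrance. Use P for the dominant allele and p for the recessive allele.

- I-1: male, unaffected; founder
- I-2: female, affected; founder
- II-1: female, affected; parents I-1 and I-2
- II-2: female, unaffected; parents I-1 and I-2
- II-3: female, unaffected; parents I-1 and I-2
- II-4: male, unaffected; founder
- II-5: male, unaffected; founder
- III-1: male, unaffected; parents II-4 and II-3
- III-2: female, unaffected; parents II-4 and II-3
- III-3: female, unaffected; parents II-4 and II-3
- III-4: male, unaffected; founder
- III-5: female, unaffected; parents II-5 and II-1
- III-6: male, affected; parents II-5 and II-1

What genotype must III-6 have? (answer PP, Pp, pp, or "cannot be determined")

From phenotype alone, III-6 is PP or Pp.
III-6 is affected so carries P and received p from II-5 (pp), so III-6 is Pp.

Pp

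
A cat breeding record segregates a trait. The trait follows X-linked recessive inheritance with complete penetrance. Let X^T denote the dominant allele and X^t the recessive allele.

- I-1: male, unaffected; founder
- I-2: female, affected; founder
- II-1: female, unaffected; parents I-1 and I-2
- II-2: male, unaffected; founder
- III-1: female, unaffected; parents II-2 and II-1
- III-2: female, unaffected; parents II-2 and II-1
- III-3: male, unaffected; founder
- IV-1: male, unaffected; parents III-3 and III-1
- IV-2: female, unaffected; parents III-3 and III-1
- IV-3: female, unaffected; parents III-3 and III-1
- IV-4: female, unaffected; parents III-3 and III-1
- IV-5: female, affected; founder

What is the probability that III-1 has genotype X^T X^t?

1/3

II-2 is unaffected, so II-2 is X^T Y.
II-1 is unaffected so carries T and received t from I-2 (X^t X^t), so II-1 is X^T X^t.
Their cross gives offspring ratios 1/2 X^T X^T : 1/2 X^T X^t. Conditioning on III-1 being unaffected, P(X^T X^t) = 1/2 / 1 = 1/2 before taking III-1's own offspring into account.
III-3 is unaffected, so III-3 is X^T Y.
Now use III-1's offspring. Probability of each recorded status — unaffected son IV-1: 1/2 if III-1 is X^T X^t, 1 if X^T X^T. (IV-2, IV-3, IV-4: equally likely either way, so uninformative.)
Bayes: P(X^T X^t) = 1/2·1/2 / (1/2·1/2 + 1/2·1) = 1/3.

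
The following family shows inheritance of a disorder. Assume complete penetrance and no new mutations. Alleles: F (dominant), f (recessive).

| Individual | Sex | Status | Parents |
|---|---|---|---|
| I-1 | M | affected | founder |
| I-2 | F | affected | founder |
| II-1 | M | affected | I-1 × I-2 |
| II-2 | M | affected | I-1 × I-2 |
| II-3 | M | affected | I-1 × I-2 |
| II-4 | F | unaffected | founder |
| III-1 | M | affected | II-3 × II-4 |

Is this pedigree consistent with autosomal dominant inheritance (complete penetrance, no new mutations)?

A consistent assignment under autosomal dominant exists: I-1 FF, I-2 FF, II-1 FF, II-2 FF, II-3 FF, II-4 ff, III-1 Ff.
In this assignment every recorded phenotype matches its genotype and every non-founder's genotype is obtainable from its parents' genotypes, so the pedigree is consistent.

Yes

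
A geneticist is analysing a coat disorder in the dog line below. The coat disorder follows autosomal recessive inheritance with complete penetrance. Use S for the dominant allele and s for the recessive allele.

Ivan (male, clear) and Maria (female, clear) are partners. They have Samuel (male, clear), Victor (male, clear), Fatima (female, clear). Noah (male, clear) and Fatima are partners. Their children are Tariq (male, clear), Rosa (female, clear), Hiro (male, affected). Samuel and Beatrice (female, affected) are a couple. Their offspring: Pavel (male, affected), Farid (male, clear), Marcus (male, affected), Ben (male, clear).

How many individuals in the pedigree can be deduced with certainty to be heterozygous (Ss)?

5

Obligate heterozygotes: Samuel is clear so carries S and passed s to Pavel (ss), so Samuel is Ss; Fatima is clear so carries S and passed s to Hiro (ss), so Fatima is Ss; Noah is clear so carries S and passed s to Hiro (ss), so Noah is Ss; Farid is clear so carries S and received s from Beatrice (ss), so Farid is Ss; Ben is clear so carries S and received s from Beatrice (ss), so Ben is Ss.
Every other individual is either homozygous by phenotype or has at least one consistent homozygous assignment, so the count is 5.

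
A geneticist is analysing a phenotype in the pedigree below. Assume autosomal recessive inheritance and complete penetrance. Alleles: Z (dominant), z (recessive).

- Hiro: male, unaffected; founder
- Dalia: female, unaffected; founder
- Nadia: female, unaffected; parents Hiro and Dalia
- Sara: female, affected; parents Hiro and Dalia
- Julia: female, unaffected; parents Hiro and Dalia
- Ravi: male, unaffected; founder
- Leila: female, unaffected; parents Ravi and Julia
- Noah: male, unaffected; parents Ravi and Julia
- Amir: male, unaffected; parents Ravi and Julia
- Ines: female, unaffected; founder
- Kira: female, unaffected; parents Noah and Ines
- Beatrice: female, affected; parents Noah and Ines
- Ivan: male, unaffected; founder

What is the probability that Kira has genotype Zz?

Noah is unaffected so carries Z and passed z to Beatrice (zz), so Noah is Zz.
Ines is unaffected so carries Z and passed z to Beatrice (zz), so Ines is Zz.
Their cross gives offspring ratios 1/4 ZZ : 1/2 Zz : 1/4 zz. Conditioning on Kira being unaffected, P(Zz) = 1/2 / 3/4 = 2/3.

2/3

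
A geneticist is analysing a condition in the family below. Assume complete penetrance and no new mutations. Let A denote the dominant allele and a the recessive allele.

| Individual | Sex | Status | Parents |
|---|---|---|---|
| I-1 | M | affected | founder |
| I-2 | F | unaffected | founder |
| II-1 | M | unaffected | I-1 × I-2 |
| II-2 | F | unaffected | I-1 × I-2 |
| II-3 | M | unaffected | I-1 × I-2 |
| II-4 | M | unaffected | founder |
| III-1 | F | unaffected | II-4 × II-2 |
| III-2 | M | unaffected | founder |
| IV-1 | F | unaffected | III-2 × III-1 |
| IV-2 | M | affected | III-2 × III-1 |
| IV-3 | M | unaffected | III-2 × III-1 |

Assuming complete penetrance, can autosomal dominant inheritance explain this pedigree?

Under autosomal dominant, IV-2 (affected, male) cannot arise from III-2 (unaffected) × III-1 (unaffected).

No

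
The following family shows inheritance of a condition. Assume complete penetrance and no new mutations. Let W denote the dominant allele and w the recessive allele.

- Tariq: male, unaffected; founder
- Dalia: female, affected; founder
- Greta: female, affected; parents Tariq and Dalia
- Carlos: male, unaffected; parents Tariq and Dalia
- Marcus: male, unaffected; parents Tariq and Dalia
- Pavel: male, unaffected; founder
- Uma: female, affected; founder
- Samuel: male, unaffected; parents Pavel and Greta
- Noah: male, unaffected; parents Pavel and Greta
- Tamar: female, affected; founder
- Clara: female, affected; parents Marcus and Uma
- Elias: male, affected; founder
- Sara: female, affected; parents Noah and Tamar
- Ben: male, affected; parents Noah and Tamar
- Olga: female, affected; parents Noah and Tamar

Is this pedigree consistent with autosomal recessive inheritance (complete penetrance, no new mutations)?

A consistent assignment under autosomal recessive exists: Tariq Ww, Dalia ww, Greta ww, Carlos Ww, Marcus Ww, Pavel WW, Uma ww, Samuel Ww, Noah Ww, Tamar ww, Clara ww, Elias ww, Sara ww, Ben ww, Olga ww.
In this assignment every recorded phenotype matches its genotype and every non-founder's genotype is obtainable from its parents' genotypes, so the pedigree is consistent.

Yes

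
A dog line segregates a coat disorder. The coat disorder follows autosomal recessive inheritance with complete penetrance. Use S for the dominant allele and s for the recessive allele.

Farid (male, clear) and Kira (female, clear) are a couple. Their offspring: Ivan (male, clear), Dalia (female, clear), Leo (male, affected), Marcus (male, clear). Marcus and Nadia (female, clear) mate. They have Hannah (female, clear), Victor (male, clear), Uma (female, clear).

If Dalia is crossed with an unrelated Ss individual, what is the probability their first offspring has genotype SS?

Farid is clear so carries S and passed s to Leo (ss), so Farid is Ss.
Kira is clear so carries S and passed s to Leo (ss), so Kira is Ss.
Dalia is a clear offspring of Farid (Ss) × Kira (Ss), whose cross gives 1/4 SS : 1/2 Ss : 1/4 ss; conditioning on being clear, Dalia is SS with probability 1/3, Ss with probability 2/3.
Summing over parental genotype combinations, P(offspring has genotype SS) = 1/3·1/2 + 2/3·1/4 = 1/3.

1/3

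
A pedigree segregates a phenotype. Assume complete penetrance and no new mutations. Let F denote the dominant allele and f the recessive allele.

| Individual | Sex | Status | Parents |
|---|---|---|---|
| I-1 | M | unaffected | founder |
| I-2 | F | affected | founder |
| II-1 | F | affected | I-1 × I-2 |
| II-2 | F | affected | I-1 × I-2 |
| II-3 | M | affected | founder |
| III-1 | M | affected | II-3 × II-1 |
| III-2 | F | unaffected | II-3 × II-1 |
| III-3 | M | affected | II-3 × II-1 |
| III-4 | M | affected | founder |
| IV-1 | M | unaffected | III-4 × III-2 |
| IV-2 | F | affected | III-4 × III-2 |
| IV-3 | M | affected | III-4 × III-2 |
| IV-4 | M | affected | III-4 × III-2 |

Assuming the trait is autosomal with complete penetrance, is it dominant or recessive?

dominant

II-3 and II-1 are both affected yet have an unaffected child III-2. Under a recessive model two affected parents are homozygous and every child would be affected, so the trait cannot be recessive.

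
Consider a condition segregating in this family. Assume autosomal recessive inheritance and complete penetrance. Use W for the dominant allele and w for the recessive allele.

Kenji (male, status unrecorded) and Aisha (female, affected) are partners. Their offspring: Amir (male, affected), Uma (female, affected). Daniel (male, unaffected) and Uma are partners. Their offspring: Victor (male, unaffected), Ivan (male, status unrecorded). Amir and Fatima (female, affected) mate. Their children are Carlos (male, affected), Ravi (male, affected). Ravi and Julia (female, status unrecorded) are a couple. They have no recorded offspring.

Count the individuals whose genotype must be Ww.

Obligate heterozygotes: Victor is unaffected so carries W and received w from Uma (ww), so Victor is Ww.
Every other individual is either homozygous by phenotype or has at least one consistent homozygous assignment, so the count is 1.

1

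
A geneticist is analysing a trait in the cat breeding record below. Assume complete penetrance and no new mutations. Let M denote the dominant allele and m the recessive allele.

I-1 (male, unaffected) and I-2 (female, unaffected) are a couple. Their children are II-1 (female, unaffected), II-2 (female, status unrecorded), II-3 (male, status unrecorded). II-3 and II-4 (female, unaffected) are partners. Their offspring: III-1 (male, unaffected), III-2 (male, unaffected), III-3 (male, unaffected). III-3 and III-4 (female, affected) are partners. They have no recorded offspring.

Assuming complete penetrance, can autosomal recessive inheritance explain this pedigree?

Yes

A consistent assignment under autosomal recessive exists: I-1 MM, I-2 MM, II-1 MM, II-2 MM, II-3 MM, II-4 MM, III-1 MM, III-2 MM, III-3 MM, III-4 mm.
In this assignment every recorded phenotype matches its genotype and every non-founder's genotype is obtainable from its parents' genotypes, so the pedigree is consistent.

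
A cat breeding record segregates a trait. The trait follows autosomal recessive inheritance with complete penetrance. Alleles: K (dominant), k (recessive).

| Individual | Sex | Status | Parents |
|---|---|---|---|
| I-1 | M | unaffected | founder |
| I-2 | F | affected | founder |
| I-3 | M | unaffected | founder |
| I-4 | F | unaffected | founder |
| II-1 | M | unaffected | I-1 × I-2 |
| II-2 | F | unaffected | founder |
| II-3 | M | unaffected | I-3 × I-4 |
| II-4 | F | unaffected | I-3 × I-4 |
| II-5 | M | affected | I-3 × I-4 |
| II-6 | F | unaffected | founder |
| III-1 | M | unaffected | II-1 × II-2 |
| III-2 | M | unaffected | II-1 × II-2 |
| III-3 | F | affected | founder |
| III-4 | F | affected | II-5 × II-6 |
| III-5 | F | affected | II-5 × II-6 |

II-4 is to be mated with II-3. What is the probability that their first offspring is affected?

I-3 is unaffected so carries K and passed k to II-5 (kk), so I-3 is Kk.
I-4 is unaffected so carries K and passed k to II-5 (kk), so I-4 is Kk.
II-4 is an unaffected offspring of I-3 (Kk) × I-4 (Kk), whose cross gives 1/4 KK : 1/2 Kk : 1/4 kk; conditioning on being unaffected, II-4 is KK with probability 1/3, Kk with probability 2/3.
II-3 is an unaffected offspring of I-3 (Kk) × I-4 (Kk), whose cross gives 1/4 KK : 1/2 Kk : 1/4 kk; conditioning on being unaffected, II-3 is KK with probability 1/3, Kk with probability 2/3.
Summing over parental genotype combinations, P(offspring is affected) = 4/9·1/4 = 1/9.

1/9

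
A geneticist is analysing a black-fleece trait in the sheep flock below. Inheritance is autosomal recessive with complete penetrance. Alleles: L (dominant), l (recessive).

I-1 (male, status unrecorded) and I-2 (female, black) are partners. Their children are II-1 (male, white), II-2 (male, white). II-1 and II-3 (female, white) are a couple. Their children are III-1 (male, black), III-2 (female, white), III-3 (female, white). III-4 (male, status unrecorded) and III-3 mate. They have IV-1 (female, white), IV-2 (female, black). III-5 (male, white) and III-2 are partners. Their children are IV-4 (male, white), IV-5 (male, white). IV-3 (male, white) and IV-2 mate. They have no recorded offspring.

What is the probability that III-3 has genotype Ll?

1

III-3 is white so carries L and passed l to IV-2 (ll), so III-3 is Ll, giving P(Ll) = 1.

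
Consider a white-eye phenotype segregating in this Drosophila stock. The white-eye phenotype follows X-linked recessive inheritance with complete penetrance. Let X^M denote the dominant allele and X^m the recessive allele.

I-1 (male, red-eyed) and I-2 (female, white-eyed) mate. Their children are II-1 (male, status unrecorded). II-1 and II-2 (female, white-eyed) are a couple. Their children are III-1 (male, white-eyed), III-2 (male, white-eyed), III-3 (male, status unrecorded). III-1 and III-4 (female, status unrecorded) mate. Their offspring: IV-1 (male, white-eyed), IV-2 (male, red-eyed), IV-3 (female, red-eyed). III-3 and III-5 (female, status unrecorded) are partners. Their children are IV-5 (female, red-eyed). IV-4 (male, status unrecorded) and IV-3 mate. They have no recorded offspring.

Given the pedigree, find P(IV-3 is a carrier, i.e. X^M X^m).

1

IV-3 is red-eyed so carries M and received m from III-1 (X^m Y), so IV-3 is X^M X^m, giving P(X^M X^m) = 1.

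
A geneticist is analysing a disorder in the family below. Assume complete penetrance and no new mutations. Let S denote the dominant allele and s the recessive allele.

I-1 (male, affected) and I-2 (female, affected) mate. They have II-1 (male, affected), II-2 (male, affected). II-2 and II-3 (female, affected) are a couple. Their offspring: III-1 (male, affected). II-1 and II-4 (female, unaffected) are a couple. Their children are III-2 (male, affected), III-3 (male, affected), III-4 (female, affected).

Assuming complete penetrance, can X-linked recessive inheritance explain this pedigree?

Yes

A consistent assignment under X-linked recessive exists: I-1 X^s Y, I-2 X^s X^s, II-1 X^s Y, II-2 X^s Y, II-3 X^s X^s, II-4 X^S X^s, III-1 X^s Y, III-2 X^s Y, III-3 X^s Y, III-4 X^s X^s.
In this assignment every recorded phenotype matches its genotype and every non-founder's genotype is obtainable from its parents' genotypes, so the pedigree is consistent.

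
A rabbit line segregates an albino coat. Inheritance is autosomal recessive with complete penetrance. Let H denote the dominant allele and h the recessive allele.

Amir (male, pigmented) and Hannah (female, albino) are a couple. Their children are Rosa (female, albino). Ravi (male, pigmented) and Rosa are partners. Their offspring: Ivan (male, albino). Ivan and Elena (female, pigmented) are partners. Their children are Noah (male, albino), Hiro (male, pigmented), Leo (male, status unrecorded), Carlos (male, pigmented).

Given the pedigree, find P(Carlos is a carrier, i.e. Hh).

1

Carlos is pigmented so carries H and received h from Ivan (hh), so Carlos is Hh, giving P(Hh) = 1.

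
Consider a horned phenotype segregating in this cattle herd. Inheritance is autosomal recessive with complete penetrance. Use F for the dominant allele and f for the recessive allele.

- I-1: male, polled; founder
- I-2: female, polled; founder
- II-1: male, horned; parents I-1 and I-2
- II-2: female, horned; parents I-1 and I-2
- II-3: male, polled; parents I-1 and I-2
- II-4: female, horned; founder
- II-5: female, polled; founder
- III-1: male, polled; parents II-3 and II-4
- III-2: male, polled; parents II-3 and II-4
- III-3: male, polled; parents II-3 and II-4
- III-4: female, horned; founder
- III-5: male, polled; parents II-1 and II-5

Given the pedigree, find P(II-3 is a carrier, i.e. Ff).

I-1 is polled so carries F and passed f to II-1 (ff), so I-1 is Ff.
I-2 is polled so carries F and passed f to II-1 (ff), so I-2 is Ff.
Their cross gives offspring ratios 1/4 FF : 1/2 Ff : 1/4 ff. Conditioning on II-3 being polled, P(Ff) = 1/2 / 3/4 = 2/3 before taking II-3's own offspring into account.
II-4 is horned, so II-4 is ff.
Now use II-3's offspring. Probability of each recorded status — polled son III-1: 1/2 if II-3 is Ff, 1 if FF; polled son III-2: 1/2 if II-3 is Ff, 1 if FF; polled son III-3: 1/2 if II-3 is Ff, 1 if FF.
Bayes: P(Ff) = 2/3·1/8 / (2/3·1/8 + 1/3·1) = 1/5.

1/5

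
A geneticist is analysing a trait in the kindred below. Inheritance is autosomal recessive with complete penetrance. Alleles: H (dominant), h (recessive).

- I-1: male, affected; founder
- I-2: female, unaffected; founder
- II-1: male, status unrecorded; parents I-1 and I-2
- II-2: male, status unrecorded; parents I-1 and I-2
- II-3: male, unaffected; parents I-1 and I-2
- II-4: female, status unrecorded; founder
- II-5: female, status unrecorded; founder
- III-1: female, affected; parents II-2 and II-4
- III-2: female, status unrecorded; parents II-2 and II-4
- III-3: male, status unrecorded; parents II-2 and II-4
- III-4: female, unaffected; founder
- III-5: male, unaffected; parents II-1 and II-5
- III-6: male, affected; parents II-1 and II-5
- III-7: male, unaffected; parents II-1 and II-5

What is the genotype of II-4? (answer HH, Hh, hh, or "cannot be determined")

cannot be determined

II-4's phenotype is unrecorded, and no parent or child forces a single allele at both positions; consistent genotype assignments exist with II-4 as Hh or hh.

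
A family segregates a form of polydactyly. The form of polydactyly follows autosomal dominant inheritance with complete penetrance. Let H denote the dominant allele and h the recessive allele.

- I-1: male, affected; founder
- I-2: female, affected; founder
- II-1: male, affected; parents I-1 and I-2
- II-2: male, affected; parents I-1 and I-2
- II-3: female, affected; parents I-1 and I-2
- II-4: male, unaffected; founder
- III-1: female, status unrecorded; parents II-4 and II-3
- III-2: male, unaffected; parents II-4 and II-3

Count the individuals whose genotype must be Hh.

1

Obligate heterozygotes: II-3 is affected so carries H and passed h to III-2 (hh), so II-3 is Hh.
Every other individual is either homozygous by phenotype or has at least one consistent homozygous assignment, so the count is 1.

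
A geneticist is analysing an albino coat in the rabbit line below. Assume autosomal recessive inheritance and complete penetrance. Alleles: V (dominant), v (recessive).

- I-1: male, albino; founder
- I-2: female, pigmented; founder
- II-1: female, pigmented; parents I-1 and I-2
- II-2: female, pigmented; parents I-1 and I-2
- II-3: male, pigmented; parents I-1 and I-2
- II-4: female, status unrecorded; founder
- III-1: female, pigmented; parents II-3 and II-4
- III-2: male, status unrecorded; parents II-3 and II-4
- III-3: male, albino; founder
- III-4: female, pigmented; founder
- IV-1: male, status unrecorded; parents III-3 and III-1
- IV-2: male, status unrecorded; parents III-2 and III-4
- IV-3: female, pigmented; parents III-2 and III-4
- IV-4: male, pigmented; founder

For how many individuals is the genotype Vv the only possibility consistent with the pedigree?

Obligate heterozygotes: II-1 is pigmented so carries V and received v from I-1 (vv), so II-1 is Vv; II-2 is pigmented so carries V and received v from I-1 (vv), so II-2 is Vv; II-3 is pigmented so carries V and received v from I-1 (vv), so II-3 is Vv.
Every other individual is either homozygous by phenotype or has at least one consistent homozygous assignment, so the count is 3.

3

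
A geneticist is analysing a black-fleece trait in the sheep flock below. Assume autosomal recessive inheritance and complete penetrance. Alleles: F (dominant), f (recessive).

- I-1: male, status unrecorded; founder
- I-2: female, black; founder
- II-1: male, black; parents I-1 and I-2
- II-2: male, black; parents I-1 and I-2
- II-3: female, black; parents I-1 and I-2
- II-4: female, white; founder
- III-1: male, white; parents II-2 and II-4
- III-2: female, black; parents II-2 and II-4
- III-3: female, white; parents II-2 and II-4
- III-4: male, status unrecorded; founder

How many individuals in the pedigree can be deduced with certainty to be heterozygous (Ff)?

Obligate heterozygotes: II-4 is white so carries F and passed f to III-2 (ff), so II-4 is Ff; III-1 is white so carries F and received f from II-2 (ff), so III-1 is Ff; III-3 is white so carries F and received f from II-2 (ff), so III-3 is Ff.
Every other individual is either homozygous by phenotype or has at least one consistent homozygous assignment, so the count is 3.

3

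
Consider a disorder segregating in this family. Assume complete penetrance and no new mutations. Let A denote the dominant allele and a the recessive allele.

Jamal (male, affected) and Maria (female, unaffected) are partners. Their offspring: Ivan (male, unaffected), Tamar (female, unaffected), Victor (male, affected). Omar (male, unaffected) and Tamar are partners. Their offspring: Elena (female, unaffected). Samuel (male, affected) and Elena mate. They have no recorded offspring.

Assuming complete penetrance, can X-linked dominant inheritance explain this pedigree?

Under X-linked dominant, Tamar (unaffected, female) cannot arise from Jamal (affected) × Maria (unaffected).

No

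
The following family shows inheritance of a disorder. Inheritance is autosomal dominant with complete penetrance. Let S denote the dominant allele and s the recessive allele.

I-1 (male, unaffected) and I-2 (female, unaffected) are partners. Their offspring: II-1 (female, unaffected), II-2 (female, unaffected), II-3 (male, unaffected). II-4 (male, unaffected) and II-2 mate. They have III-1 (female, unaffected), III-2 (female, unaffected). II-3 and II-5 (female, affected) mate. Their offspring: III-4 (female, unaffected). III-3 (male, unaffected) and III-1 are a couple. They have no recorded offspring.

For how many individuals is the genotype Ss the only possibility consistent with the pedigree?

Obligate heterozygotes: II-5 is affected so carries S and passed s to III-4 (ss), so II-5 is Ss.
Every other individual is either homozygous by phenotype or has at least one consistent homozygous assignment, so the count is 1.

1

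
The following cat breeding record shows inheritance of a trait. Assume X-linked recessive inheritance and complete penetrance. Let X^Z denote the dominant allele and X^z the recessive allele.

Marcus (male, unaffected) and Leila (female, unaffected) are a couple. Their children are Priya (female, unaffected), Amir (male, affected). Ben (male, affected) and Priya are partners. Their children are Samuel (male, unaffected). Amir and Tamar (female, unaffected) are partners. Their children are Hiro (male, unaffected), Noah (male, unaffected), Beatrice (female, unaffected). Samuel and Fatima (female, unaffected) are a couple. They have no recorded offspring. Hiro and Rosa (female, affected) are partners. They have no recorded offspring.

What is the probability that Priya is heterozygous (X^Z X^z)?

Marcus is unaffected, so Marcus is X^Z Y.
Leila is unaffected so carries Z and passed z to Amir (X^z Y), so Leila is X^Z X^z.
Their cross gives offspring ratios 1/2 X^Z X^Z : 1/2 X^Z X^z. Conditioning on Priya being unaffected, P(X^Z X^z) = 1/2 / 1 = 1/2 before taking Priya's own offspring into account.
Ben is affected, so Ben is X^z Y.
Now use Priya's offspring. Probability of each recorded status — unaffected son Samuel: 1/2 if Priya is X^Z X^z, 1 if X^Z X^Z.
Bayes: P(X^Z X^z) = 1/2·1/2 / (1/2·1/2 + 1/2·1) = 1/3.

1/3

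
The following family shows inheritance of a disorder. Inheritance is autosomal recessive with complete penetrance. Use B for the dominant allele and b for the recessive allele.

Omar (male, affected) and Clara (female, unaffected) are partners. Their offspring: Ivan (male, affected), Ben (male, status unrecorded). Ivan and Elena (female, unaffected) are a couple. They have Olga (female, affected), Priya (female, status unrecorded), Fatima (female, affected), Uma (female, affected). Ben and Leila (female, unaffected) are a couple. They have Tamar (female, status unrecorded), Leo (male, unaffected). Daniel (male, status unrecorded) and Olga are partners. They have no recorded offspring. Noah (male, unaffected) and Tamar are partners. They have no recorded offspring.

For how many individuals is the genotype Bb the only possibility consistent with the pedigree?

2

Obligate heterozygotes: Clara is unaffected so carries B and passed b to Ivan (bb), so Clara is Bb; Elena is unaffected so carries B and passed b to Olga (bb), so Elena is Bb.
Every other individual is either homozygous by phenotype or has at least one consistent homozygous assignment, so the count is 2.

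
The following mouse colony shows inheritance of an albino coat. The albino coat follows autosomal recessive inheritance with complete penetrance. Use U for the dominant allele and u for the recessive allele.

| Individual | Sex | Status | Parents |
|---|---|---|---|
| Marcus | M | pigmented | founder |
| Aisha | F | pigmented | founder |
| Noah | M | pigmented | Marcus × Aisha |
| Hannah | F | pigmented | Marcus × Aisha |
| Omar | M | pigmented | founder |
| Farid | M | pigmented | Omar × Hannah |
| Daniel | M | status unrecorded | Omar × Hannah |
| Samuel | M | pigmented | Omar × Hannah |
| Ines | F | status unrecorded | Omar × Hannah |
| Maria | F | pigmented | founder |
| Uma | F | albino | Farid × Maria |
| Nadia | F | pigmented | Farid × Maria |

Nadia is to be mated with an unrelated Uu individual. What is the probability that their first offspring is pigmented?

5/6

Farid is pigmented so carries U and passed u to Uma (uu), so Farid is Uu.
Maria is pigmented so carries U and passed u to Uma (uu), so Maria is Uu.
Nadia is a pigmented offspring of Farid (Uu) × Maria (Uu), whose cross gives 1/4 UU : 1/2 Uu : 1/4 uu; conditioning on being pigmented, Nadia is UU with probability 1/3, Uu with probability 2/3.
Summing over parental genotype combinations, P(offspring is pigmented) = 1/3·1 + 2/3·3/4 = 5/6.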